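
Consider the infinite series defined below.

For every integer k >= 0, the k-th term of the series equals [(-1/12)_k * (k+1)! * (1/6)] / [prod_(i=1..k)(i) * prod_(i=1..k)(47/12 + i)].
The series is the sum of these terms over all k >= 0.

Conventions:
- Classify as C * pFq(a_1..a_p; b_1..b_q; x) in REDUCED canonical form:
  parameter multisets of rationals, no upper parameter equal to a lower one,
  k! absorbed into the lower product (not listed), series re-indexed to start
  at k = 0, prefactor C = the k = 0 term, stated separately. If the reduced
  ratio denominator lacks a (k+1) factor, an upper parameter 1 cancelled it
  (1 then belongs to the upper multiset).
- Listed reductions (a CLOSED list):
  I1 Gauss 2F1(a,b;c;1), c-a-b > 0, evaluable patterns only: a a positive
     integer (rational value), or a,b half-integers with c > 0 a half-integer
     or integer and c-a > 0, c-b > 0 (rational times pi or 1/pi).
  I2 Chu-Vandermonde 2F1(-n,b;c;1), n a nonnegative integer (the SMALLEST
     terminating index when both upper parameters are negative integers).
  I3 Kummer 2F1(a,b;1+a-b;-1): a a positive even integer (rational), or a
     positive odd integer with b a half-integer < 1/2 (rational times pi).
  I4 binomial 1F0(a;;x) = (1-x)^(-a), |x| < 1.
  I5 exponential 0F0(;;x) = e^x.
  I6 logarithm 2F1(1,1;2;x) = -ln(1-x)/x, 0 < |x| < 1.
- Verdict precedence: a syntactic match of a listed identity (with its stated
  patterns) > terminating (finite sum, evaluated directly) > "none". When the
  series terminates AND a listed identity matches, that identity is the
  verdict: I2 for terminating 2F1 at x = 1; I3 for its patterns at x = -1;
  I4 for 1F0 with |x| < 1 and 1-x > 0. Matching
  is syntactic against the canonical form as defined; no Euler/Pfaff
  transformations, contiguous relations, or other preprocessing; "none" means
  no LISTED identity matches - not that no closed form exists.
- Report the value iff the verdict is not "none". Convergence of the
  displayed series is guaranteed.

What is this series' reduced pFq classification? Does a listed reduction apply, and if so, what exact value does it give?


Reduced: x = 1, 2F1, upper = {-1/12, 2}, lower = {59/12}, C = 1/6. Verdict: Gauss's theorem (I1) fires (x = 1: the Gamma ratio telescopes since c-a-b = 3 > 0 and a = 2 in Z>0). Exact value: 1645/10368.

Structural cue: x = 1 and the product of the first k integers (prefactor 1/6) is k!.
Consecutive-term ratio: r(k) = 1 * (k-1/12) (k+2) / [(k+59/12) (k+1)] ; factor over Q: parameters, x = 1, and C = 1/6.


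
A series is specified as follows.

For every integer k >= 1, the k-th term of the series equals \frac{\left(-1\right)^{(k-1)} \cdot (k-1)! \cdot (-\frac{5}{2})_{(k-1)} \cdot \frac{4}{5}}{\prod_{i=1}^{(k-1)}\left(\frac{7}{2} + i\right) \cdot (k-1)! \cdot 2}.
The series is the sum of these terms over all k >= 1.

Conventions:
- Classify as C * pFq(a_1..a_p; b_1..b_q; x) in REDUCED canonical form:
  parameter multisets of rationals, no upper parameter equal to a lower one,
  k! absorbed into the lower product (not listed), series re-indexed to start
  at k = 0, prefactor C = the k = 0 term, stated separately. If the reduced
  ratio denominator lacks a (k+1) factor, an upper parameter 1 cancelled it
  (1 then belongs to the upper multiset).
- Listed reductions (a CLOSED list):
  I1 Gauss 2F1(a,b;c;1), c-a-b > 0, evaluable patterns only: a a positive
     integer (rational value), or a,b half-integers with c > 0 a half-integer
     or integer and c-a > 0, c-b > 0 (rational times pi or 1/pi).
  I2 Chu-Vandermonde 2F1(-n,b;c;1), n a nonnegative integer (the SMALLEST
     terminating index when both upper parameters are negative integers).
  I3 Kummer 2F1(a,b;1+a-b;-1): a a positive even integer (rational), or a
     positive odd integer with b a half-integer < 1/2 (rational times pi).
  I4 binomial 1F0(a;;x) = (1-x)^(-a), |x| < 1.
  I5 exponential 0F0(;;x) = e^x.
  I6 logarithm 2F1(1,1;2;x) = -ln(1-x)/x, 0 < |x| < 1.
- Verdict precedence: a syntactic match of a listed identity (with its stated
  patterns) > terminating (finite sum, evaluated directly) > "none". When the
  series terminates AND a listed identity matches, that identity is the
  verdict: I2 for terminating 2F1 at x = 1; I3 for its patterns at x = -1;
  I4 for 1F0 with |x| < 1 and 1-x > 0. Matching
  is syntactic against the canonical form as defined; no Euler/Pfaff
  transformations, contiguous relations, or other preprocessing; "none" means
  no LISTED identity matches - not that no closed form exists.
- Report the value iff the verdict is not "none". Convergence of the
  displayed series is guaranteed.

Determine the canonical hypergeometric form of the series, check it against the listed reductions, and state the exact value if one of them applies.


At argument -1: a 2F1 with upper {-\frac{5}{2}, 1}, lower {\frac{9}{2}}, scaled by C = \frac{2}{5}. Verdict: Kummer's theorem (I3) applies (x = -1; c = \frac{9}{2} equals 1+a-b for upper {-\frac{5}{2}, 1}: listed pattern). Hence: \frac{7}{32} \cdot \pi.

Key step: x = -1 and the lower running product (C = 2/5) is a rising factorial.
Ratio: r(k) = -1 * (k-\frac{5}{2}) (k+1) / [(k+\frac{9}{2}) (k+1)] - poly over poly, x = -1 from leading terms; C = \frac{2}{5} at k = 0.


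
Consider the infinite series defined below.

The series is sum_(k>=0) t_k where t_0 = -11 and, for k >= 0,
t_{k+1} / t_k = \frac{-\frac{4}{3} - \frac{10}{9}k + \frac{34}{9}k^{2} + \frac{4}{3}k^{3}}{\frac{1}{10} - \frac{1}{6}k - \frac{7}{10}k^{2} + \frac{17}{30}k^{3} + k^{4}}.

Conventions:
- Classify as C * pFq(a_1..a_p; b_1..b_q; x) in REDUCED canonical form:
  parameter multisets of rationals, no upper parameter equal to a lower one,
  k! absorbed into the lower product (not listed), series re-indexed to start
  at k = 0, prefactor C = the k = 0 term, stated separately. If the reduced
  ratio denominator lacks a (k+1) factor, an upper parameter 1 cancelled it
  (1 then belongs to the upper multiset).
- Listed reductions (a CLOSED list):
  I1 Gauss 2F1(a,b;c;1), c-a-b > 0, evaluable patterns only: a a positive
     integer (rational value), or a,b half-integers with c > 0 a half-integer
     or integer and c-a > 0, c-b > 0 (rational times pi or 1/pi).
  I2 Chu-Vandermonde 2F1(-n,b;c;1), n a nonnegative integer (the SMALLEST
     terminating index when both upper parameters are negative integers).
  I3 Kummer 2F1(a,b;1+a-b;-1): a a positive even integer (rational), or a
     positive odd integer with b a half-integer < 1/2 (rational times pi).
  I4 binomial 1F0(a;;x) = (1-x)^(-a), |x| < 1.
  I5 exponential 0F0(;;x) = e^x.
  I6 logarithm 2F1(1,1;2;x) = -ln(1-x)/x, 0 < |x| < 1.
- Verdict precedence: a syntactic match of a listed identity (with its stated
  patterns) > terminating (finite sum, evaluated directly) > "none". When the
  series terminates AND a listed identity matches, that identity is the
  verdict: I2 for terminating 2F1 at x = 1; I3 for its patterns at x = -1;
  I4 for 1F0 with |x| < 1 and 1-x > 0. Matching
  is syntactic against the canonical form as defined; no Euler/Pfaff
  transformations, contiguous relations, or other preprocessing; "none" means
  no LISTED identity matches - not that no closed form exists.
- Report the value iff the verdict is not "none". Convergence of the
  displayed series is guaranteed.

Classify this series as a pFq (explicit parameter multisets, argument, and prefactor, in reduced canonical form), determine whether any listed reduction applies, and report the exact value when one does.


The series (x = \frac{4}{3}) is 2F2: upper {-\frac{2}{3}, 3}, lower {-\frac{3}{5}, -\frac{1}{3}}, prefactor -11. Verdict: none - at argument \frac{4}{3} the multisets {-\frac{2}{3}, 3} ; {-\frac{3}{5}, -\frac{1}{3}} match no listed identity.

First insight: with t_0 = -11, the ratio is unreduced: k + 1/2 divides both sides (prefactor -11).
Step ratio: r(k) = \frac{4}{3} * (k-\frac{2}{3}) (k+3) / [(k-\frac{3}{5}) (k-\frac{1}{3}) (k+1)] - rational in k, leading ratio \frac{4}{3}; with t_0 = -11, classification follows.


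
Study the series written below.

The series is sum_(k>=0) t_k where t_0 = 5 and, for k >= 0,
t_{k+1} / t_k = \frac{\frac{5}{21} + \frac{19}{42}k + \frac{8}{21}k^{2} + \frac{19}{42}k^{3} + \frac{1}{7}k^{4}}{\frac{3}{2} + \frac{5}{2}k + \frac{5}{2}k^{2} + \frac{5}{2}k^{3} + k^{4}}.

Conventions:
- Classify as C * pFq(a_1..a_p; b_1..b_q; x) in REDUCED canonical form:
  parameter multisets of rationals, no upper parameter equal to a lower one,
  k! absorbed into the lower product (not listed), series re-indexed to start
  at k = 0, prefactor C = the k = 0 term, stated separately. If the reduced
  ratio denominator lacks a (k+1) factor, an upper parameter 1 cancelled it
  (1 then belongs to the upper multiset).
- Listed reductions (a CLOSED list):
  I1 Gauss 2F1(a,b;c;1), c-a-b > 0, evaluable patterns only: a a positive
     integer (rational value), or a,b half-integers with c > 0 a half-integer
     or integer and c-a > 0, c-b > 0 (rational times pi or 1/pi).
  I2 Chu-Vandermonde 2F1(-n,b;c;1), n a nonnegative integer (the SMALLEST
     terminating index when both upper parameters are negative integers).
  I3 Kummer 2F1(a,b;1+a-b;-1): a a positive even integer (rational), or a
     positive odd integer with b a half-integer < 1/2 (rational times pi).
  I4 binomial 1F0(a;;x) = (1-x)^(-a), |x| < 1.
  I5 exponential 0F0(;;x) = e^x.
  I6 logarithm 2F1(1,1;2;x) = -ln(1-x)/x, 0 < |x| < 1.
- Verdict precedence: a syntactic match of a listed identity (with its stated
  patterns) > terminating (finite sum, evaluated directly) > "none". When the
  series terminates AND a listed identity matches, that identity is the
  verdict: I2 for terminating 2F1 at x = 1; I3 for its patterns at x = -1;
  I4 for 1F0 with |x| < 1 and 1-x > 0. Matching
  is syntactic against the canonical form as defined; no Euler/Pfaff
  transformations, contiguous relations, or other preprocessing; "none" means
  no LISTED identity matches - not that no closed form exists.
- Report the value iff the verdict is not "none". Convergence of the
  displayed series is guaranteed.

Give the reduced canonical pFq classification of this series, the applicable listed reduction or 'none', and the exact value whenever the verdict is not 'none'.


Key step: t_0 = 5 here, and the ratio is unreduced: k^2 + 1 divides both sides (C = 5).
Adjacent-term ratio: r(k) = \frac{1}{7} * (k+\frac{2}{3}) (k+\frac{5}{2}) / [(k+\frac{3}{2}) (k+1)] - rational; roots negated = parameters, x = \frac{1}{7}, C = 5.

Canonical form: C = 5 times 2F1 with upper {\frac{2}{3}, \frac{5}{2}}, lower {\frac{3}{2}}, x = \frac{1}{7}. Verdict: none. A 2F1 with upper {\frac{2}{3}, \frac{5}{2}} fits none of I1-I6 at x = \frac{1}{7}; the sum runs forever.


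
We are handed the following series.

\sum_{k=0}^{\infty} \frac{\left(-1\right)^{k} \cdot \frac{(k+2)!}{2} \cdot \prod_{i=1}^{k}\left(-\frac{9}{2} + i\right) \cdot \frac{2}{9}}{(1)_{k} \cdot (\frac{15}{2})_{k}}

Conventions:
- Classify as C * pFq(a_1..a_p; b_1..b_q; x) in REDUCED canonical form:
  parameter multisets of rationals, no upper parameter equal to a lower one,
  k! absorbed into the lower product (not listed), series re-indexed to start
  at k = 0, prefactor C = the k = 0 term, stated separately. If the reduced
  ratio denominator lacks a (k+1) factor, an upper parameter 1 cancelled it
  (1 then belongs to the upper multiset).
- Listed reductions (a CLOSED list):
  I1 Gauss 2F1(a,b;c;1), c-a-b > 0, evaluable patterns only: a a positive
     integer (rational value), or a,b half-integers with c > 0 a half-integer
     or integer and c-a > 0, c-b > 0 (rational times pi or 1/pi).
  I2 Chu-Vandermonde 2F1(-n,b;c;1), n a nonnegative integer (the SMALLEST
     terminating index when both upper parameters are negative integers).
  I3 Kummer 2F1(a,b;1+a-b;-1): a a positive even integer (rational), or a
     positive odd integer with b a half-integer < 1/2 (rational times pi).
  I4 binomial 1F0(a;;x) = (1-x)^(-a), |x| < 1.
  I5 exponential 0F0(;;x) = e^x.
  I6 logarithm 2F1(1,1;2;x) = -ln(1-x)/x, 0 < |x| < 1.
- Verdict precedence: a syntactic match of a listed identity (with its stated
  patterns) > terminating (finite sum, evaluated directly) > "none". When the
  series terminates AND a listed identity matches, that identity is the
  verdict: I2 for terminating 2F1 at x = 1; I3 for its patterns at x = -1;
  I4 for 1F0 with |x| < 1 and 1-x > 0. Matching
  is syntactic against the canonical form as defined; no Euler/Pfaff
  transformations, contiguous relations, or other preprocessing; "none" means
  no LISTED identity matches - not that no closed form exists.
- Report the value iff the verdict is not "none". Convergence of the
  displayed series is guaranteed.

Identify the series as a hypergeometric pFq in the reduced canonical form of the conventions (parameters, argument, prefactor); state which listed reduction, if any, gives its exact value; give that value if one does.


Structural cue: t_0 = \frac{2}{9} here, and the factorial ratio (prefactor 2/9) (k+a-1)!/(a-1)! is a rising factorial (a)_k.
Step ratio: r(k) = -1 * (k-\frac{7}{2}) (k+3) / [(k+\frac{15}{2}) (k+1)] - rational in k. x = -1; t_0 = \frac{2}{9}; negate the roots.

Canonical form: C = \frac{2}{9} times 2F1 with upper {-\frac{7}{2}, 3}, lower {\frac{15}{2}}, x = -1. Verdict: Kummer (I3) fires (x = -1; c = \frac{15}{2} equals 1+a-b for upper {-\frac{7}{2}, 3}: listed pattern). Sum: \frac{1001}{4096} \cdot \pi.


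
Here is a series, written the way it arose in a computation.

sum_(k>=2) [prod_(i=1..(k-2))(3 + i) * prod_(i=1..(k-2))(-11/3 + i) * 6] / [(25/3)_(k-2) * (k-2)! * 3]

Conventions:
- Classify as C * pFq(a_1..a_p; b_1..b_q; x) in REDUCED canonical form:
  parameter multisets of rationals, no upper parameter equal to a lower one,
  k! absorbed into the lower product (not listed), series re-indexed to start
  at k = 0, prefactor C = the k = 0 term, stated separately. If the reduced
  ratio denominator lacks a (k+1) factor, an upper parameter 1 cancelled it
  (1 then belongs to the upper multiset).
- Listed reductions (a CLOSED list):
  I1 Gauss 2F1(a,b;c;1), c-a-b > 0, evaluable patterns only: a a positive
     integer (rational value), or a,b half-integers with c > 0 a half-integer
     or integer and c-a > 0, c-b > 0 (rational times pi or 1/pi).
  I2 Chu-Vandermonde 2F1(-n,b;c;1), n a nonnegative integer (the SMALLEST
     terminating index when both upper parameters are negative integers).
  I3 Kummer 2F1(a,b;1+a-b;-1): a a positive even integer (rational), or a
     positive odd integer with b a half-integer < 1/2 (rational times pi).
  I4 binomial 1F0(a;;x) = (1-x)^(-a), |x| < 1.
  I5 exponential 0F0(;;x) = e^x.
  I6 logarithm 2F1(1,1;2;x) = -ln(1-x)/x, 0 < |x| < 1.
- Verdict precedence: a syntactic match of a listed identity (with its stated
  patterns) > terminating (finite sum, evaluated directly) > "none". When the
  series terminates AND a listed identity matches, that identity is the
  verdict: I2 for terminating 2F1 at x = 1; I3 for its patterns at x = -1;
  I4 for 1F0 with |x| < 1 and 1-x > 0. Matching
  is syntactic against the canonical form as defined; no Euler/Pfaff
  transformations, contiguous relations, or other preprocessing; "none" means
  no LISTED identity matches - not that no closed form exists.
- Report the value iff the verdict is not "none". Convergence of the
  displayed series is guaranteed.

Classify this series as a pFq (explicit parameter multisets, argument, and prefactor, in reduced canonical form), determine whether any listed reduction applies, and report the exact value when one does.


At argument 1: a 2F1 with upper {-8/3, 4}, lower {25/3}, scaled by C = 2. Verdict: the Gauss summation I1 applies (x = 1: the Gamma ratio telescopes since c-a-b = 7 > 0 and a = 4 in Z>0). Value: 10868/25515.

Key observation: x = 1 and the running product (C = 2) telescopes to a rising factorial.
Consecutive-term ratio: r(k) = 1 * (k-8/3) (k+4) / [(k+25/3) (k+1)] ; factor over Q: parameters, x = 1, and C = 2.


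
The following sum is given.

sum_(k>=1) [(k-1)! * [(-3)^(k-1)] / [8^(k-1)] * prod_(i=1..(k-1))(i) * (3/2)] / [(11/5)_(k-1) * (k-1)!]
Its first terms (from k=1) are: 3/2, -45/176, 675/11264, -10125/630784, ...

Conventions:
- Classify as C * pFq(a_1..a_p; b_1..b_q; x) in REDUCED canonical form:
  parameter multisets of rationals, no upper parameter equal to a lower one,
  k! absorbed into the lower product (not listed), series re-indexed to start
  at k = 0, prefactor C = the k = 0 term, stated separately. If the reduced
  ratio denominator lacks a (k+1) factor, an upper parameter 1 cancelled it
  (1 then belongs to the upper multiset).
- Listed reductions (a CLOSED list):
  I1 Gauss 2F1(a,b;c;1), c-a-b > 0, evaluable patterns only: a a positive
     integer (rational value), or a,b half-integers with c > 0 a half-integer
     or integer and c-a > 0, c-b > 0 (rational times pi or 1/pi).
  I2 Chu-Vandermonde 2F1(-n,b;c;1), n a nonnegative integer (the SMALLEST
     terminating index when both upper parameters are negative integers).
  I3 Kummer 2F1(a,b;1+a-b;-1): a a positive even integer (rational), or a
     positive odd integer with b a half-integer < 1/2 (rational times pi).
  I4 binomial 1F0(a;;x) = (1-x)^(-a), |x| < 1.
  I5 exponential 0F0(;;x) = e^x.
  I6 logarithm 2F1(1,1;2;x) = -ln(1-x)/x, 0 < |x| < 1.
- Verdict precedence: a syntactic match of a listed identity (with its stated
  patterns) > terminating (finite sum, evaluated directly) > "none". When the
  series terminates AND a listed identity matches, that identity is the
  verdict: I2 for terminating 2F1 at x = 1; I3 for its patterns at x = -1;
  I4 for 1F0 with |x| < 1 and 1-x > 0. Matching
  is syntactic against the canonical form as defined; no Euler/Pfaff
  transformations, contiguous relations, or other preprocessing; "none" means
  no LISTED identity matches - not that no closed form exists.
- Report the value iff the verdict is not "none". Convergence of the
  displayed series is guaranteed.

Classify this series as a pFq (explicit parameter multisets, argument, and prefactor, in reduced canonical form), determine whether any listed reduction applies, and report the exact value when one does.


The tell: x = (-3/8) and the two geometric factors (C = 3/2, x = -3/8) combine into one argument.
Consecutive-term ratio: r(k) = (-3/8) * (k+1) (k+1) / [(k+11/5) (k+1)] - rational in k, leading ratio (-3/8); with t_0 = 3/2, classification follows.

Classification (C = 3/2): 2F1 with upper {1, 1}, lower {11/5}, argument x = -3/8. Verdict: none. A 2F1 with upper {1, 1} fits none of I1-I6 at x = -3/8; the sum runs forever.


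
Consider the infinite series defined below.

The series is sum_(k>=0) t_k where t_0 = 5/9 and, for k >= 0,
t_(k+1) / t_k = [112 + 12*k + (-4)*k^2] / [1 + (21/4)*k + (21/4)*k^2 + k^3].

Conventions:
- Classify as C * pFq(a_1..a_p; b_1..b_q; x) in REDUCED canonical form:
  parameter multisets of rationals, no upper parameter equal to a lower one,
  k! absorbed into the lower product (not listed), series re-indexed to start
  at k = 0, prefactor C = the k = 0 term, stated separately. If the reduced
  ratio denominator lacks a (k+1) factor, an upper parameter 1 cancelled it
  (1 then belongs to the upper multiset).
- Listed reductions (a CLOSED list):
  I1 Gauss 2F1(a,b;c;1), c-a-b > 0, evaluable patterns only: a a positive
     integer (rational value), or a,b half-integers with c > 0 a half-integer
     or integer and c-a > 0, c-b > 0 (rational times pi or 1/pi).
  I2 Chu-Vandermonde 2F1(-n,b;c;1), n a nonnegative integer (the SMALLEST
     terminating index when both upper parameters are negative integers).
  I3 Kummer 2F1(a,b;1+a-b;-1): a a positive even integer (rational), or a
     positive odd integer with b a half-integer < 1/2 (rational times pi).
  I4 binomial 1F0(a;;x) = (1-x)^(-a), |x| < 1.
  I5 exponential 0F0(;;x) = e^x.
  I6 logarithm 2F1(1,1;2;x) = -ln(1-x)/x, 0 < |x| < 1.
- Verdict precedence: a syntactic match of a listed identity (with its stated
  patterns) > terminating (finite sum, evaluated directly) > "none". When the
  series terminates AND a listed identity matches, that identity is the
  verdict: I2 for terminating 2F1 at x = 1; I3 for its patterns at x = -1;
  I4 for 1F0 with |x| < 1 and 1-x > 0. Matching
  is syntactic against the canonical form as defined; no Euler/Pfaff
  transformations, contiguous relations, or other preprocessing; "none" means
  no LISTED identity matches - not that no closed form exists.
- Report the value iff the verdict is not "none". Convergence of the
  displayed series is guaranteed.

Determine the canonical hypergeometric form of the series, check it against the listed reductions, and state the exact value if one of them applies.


Prefactor 5/9, argument -4: 1F1 with upper {-7} over lower {1/4}. Verdict: terminating - the sum ends at index 7 because -7 is a negative integer; exact evaluation follows. Hence: 58073891381/9398025.

Key step: t_0 being 5/9, roots of the ratio polynomials (prefactor 5/9) are the negated parameters.
Step ratio: r(k) = (-4) * (k-7) / [(k+1/4) (k+1)] - rational in k, leading ratio (-4); with t_0 = 5/9, classification follows.


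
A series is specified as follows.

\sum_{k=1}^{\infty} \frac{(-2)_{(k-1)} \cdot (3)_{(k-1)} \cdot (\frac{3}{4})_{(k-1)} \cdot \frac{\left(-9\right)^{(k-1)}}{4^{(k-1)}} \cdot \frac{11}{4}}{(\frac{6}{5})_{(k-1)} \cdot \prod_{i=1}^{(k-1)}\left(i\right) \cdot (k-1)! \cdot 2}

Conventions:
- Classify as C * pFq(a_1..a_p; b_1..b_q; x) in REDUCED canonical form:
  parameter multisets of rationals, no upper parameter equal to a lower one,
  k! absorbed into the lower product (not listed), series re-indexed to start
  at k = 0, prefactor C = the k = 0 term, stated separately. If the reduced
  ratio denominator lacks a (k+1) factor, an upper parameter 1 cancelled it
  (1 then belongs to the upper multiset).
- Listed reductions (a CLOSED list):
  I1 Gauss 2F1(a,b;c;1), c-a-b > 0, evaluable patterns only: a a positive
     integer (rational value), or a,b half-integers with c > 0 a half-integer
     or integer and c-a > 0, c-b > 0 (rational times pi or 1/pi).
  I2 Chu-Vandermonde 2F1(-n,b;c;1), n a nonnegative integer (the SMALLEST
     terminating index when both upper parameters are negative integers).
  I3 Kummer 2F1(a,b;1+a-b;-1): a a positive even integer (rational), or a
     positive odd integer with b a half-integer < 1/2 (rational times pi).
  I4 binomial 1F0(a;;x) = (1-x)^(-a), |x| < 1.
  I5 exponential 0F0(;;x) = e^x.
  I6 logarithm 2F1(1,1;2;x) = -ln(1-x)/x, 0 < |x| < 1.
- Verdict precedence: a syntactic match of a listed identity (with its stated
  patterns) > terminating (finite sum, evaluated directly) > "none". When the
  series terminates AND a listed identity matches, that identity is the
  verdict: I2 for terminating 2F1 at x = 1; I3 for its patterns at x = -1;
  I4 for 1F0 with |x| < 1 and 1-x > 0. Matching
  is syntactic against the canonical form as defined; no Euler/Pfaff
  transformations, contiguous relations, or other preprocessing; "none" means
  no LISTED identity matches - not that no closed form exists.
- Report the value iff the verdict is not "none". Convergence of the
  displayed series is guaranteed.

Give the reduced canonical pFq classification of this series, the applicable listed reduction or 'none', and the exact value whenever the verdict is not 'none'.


Reduced: x = -\frac{9}{4}, 3F2, upper = {-2, \frac{3}{4}, 3}, lower = {1, \frac{6}{5}}, C = \frac{11}{8}. Verdict: terminating (-2 upstairs). 3 nonzero terms in all; added directly. Exact value: \frac{69101}{2048}.

The tell: t_0 being \frac{11}{8}, the lower running product (C = 11/8, x = -9/4) is a rising factorial.
Adjacent-term ratio: r(k) = -\frac{9}{4} * (k-2) (k+\frac{3}{4}) (k+3) / [(k+1) (k+\frac{6}{5}) (k+1)] - poly over poly, x = -\frac{9}{4} from leading terms; C = \frac{11}{8} at k = 0.


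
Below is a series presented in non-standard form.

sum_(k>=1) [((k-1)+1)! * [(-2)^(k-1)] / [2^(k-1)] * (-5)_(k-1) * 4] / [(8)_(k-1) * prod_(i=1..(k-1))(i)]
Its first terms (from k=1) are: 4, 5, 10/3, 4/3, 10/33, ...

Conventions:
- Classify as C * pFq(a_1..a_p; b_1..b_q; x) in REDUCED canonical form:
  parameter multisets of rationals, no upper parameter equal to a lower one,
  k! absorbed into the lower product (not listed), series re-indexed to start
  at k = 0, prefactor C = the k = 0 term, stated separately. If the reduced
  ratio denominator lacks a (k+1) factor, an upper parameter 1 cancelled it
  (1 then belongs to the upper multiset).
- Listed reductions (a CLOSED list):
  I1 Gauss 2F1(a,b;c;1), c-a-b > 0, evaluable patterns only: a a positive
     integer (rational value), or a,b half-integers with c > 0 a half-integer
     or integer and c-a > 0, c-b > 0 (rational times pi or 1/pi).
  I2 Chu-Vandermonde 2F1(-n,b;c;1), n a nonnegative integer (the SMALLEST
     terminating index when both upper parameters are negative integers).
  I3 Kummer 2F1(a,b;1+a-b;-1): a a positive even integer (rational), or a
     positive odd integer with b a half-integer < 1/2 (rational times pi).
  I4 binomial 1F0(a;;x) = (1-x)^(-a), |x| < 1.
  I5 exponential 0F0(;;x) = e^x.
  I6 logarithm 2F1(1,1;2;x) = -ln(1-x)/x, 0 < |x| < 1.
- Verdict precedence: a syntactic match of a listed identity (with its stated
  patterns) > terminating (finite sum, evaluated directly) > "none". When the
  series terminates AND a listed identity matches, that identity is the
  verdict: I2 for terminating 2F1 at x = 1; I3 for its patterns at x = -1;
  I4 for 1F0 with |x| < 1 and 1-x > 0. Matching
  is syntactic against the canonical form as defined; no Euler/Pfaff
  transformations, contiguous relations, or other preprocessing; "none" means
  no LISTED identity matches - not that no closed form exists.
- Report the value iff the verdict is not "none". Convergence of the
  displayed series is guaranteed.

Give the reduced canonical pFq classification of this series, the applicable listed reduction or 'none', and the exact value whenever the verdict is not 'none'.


Classification (C = 4): 2F1 with upper {-5, 2}, lower {8}, argument x = -1. Verdict: Kummer (I3) matches (x = -1; c = 8 equals 1+a-b for upper {-5, 2}: listed pattern). Its exact value is 14.

First insight: with t_0 = 4, the factorial ratio (prefactor 4) (k+a-1)!/(a-1)! is a rising factorial (a)_k.
Consecutive-term ratio: r(k) = (-1) * (k-5) (k+2) / [(k+8) (k+1)] - rational in k, leading ratio (-1); with t_0 = 4, classification follows.


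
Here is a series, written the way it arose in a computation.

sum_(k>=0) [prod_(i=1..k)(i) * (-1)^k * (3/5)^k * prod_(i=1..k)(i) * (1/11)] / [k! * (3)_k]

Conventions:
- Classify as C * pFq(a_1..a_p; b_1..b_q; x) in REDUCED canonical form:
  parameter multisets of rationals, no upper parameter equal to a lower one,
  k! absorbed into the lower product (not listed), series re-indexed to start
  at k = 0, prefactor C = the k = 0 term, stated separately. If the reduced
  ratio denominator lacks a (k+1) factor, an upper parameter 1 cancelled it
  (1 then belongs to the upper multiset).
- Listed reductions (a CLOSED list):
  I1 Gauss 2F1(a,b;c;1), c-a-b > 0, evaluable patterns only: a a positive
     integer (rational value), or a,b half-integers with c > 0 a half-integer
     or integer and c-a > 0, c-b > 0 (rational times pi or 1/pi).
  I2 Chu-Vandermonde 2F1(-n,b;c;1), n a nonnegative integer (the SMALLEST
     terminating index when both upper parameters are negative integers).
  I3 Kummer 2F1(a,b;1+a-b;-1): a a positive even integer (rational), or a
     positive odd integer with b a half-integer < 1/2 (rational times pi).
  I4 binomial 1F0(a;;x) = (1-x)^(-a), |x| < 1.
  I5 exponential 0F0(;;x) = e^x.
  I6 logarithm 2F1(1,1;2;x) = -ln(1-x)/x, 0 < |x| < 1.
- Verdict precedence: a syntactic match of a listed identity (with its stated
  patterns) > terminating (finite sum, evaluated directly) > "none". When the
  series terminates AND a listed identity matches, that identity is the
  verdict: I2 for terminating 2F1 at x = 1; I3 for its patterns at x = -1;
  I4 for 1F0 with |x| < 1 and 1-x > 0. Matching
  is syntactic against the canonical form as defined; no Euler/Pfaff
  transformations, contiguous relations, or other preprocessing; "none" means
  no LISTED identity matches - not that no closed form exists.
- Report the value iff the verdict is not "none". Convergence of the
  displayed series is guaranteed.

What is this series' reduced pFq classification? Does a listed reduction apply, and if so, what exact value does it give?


Reduced: x = -3/5, 2F1, upper = {1, 1}, lower = {3}, C = 1/11. Verdict: none. Every listed pattern misses the 2F1 form at -3/5, upper {1, 1}.

Structural cue: x = (-3/5) and the (-1)^k factor (C = 1/11) folds into the argument's sign.
Consecutive-term ratio: r(k) = (-3/5) * (k+1) (k+1) / [(k+3) (k+1)] - poly over poly, x = (-3/5) from leading terms; C = 1/11 at k = 0.


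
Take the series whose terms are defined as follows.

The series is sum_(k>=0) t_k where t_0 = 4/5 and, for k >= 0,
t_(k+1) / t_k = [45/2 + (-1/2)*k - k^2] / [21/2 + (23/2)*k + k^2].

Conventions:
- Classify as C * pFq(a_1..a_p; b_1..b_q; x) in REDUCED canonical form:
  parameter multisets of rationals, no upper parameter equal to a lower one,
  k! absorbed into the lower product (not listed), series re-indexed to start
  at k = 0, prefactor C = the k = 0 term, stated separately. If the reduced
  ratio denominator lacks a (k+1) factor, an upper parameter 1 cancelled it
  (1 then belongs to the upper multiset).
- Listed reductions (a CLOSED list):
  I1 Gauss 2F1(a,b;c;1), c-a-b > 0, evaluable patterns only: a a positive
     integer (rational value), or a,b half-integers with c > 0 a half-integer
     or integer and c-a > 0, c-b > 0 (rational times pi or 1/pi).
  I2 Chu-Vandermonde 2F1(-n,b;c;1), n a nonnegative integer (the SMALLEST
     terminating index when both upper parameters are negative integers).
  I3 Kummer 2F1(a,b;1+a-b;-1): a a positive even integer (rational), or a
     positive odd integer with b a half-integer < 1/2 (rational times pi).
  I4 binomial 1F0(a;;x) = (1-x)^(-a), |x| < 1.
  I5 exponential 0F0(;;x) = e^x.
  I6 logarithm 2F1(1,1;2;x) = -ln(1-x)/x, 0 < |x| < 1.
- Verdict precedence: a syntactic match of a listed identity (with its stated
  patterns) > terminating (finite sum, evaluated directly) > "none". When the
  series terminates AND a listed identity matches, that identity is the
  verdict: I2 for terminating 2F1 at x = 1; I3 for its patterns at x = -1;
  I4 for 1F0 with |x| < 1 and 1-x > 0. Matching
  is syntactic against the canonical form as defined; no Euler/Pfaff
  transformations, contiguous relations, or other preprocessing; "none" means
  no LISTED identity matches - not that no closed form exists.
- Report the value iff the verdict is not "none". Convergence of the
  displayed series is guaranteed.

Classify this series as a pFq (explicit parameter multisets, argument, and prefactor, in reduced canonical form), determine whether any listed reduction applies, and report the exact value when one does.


At argument -1: a 2F1 with upper {-9/2, 5}, lower {21/2}, scaled by C = 4/5. Verdict at x = -1: the Kummer evaluation I3 matches (x = -1; c = 21/2 equals 1+a-b for upper {-9/2, 5}: listed pattern). Exact value: (415701/262144) * pi.

Structural cue: x = (-1) and roots of the ratio polynomials (C = 4/5, x = -1) are the negated parameters.
Term ratio: r(k) = (-1) * (k-9/2) (k+5) / [(k+21/2) (k+1)] - rational; roots negated = parameters, x = (-1), C = 4/5.


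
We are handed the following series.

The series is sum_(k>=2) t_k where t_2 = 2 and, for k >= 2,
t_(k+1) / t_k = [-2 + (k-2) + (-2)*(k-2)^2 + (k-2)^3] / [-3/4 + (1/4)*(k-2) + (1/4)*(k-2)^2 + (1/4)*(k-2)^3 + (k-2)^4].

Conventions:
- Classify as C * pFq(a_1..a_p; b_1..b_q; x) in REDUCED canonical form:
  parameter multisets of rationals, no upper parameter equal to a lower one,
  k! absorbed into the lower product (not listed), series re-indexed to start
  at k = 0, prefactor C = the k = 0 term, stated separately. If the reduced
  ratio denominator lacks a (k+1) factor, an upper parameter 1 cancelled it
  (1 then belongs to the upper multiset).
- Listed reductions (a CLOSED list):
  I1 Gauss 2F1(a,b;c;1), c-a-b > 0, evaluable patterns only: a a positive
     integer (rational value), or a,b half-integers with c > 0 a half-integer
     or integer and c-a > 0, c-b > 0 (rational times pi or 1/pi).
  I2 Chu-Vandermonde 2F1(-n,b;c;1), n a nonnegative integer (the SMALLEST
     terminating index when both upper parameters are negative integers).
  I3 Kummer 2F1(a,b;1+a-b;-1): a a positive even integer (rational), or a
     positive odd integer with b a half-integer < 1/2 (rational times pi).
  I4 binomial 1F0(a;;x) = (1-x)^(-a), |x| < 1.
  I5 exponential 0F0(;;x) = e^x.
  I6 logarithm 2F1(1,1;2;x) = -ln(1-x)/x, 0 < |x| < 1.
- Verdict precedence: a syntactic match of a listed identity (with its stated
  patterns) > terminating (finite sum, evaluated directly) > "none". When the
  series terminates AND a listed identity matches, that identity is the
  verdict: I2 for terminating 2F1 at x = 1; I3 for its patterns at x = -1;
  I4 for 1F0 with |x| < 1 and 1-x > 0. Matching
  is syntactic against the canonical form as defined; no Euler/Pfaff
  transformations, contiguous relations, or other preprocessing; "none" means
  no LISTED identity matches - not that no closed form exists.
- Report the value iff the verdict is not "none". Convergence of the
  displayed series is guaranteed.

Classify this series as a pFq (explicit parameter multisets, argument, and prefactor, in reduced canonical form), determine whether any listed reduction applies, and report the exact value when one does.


The tell: with t_0 = 2, cancel k^2 + 1 from the displayed ratio first; then C = 2.
Ratio: r(k) = 1 * (k-2) / [(k-3/4) (k+1)] - rational; roots negated = parameters, x = 1, C = 2.

This is 2 * 1F1(-2; -3/4; 1) in reduced canonical form. Verdict: terminating - upper -2 stops the sum at k = 2; the 3 terms are added exactly. Exact value: -10/3.


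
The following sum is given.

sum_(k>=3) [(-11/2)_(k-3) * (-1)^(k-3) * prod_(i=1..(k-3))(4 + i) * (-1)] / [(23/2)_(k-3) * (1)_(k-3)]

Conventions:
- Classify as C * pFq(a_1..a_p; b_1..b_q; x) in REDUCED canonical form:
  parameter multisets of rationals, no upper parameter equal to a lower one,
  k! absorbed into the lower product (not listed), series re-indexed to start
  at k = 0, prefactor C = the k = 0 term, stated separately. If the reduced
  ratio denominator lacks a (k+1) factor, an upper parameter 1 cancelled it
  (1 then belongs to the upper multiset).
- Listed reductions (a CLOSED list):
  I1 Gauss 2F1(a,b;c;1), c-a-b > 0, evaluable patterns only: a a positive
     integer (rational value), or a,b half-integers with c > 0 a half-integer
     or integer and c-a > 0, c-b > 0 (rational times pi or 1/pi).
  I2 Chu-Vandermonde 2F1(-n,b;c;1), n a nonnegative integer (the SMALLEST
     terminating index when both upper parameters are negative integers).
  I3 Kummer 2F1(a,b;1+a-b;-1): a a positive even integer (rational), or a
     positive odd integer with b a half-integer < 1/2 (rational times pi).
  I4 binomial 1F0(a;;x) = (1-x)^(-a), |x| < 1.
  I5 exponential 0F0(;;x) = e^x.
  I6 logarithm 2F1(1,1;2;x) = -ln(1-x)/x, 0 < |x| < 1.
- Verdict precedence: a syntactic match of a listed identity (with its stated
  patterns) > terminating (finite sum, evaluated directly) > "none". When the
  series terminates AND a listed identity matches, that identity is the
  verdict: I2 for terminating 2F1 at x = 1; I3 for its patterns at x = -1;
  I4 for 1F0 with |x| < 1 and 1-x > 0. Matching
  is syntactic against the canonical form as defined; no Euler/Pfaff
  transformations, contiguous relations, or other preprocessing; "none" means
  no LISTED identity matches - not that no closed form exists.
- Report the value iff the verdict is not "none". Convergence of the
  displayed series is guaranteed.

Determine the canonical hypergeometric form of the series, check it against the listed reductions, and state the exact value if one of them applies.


This is -1 * 2F1(-11/2, 5; 23/2; -1) in reduced canonical form. Verdict at x = -1: Kummer's theorem (I3) matches (x = -1; c = 23/2 equals 1+a-b for upper {-11/2, 5}: listed pattern). Its exact value is (-43648605/16777216) * pi.

Key observation: t_0 = -1 here, and (1)_k (prefactor -1) is k! itself.
Consecutive-term ratio: r(k) = (-1) * (k-11/2) (k+5) / [(k+23/2) (k+1)] - rational in k, leading ratio (-1); with t_0 = -1, classification follows.


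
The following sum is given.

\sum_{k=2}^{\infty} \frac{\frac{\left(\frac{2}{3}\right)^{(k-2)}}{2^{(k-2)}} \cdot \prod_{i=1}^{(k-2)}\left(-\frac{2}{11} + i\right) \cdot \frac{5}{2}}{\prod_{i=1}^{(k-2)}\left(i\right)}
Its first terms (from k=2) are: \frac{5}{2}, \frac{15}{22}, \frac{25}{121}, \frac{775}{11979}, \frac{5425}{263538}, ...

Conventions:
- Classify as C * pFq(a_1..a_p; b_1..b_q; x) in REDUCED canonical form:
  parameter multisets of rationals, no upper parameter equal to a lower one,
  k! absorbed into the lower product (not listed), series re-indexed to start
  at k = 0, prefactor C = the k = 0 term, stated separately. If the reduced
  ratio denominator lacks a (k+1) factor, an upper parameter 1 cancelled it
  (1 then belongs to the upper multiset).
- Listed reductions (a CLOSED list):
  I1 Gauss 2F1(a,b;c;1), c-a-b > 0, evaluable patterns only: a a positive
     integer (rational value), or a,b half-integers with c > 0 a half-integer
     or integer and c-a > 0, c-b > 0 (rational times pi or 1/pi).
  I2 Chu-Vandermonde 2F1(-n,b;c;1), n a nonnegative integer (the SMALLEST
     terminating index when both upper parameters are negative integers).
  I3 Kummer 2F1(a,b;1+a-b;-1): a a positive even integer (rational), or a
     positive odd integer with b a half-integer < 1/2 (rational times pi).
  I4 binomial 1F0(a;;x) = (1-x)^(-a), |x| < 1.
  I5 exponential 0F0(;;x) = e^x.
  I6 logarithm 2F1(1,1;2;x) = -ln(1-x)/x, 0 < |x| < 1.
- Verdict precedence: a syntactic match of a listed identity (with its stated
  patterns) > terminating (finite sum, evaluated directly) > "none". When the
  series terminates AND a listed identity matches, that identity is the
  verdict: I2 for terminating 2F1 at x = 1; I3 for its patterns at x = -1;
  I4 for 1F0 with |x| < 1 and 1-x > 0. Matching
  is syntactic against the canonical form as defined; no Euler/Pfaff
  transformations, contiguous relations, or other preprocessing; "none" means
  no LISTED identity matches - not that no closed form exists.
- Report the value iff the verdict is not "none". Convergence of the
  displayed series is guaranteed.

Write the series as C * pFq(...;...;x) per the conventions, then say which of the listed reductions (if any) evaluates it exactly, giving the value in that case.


x = \frac{1}{3} here; the reduced form reads 1F0, upper {\frac{9}{11}}, lower {-}, C = \frac{5}{2}. Verdict: binomial (I4) fires (the 1F0 binomial series: exponent -9/11, x = \frac{1}{3}). Sum: \frac{5}{2} \cdot \left(\frac{2}{3}\right)^{-\frac{9}{11}}.

First insight: x = \frac{1}{3} and the two k-th powers (prefactor 5/2) combine into one argument.
Consecutive-term ratio: r(k) = \frac{1}{3} * (k+\frac{9}{11}) / [(k+1)] - poly over poly, x = \frac{1}{3} from leading terms; C = \frac{5}{2} at k = 0.


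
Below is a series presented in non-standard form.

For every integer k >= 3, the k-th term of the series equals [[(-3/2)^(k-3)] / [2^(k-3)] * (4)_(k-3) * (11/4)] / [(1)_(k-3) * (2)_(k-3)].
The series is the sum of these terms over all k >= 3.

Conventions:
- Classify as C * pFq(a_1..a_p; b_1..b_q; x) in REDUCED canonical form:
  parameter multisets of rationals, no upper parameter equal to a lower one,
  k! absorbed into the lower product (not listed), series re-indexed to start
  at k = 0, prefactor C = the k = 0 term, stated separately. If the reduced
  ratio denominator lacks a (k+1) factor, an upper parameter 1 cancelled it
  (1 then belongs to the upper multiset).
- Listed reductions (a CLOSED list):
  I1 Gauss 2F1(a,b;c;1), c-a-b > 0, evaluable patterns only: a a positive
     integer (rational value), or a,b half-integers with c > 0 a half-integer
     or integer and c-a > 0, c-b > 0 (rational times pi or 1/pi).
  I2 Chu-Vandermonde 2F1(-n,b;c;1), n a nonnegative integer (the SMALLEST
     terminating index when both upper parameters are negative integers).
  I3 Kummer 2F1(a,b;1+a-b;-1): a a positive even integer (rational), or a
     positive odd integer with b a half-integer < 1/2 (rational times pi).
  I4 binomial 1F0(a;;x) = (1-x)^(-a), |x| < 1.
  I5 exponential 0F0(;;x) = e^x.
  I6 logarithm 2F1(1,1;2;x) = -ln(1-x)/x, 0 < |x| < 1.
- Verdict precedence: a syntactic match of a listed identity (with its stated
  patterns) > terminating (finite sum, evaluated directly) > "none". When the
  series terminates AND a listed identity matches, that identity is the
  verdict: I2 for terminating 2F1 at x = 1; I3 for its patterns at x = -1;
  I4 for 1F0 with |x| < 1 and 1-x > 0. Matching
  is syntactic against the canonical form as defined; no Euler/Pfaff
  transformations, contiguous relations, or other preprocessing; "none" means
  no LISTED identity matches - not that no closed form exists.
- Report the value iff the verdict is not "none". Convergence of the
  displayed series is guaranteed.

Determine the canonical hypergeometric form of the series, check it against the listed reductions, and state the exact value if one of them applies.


Structural cue: t_0 = 11/4 here, and the two k-th powers (C = 11/4) combine into one argument.
Term ratio: r(k) = (-3/4) * (k+4) / [(k+2) (k+1)] - rational; roots negated = parameters, x = (-3/4), C = 11/4.

Reduced: x = -3/4, 1F1, upper = {4}, lower = {2}, C = 11/4. Verdict: none here - no I1-I6 shape fits x = -3/4 with lower {2}.
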